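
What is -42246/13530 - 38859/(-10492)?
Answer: 13752873/23659460 ≈ 0.58128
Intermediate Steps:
-42246/13530 - 38859/(-10492) = -42246*1/13530 - 38859*(-1/10492) = -7041/2255 + 38859/10492 = 13752873/23659460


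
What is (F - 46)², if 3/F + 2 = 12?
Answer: 208849/100 ≈ 2088.5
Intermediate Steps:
F = 3/10 (F = 3/(-2 + 12) = 3/10 ≈ 0.30000)
(F - 46)² = (3/10 - 46)² = (-457/10)² = 208849/100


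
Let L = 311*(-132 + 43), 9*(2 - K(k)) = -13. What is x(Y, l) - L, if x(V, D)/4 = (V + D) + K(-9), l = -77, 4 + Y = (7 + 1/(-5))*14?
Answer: 1248731/45 ≈ 27750.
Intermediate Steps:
K(k) = 31/9 (K(k) = 2 - 1/9*(-13) = 2 + 13/9 = 31/9)
Y = 456/5 (Y = -4 + (7 + 1/(-5))*14 = -4 + (7 - 1/5)*14 = -4 + (34/5)*14 = -4 + 476/5 = 456/5 ≈ 91.200)
x(V, D) = 124/9 + 4*D + 4*V (x(V, D) = 4*((V + D) + 31/9) = 4*((D + V) + 31/9) = 4*(31/9 + D + V) = 124/9 + 4*D + 4*V)
L = -27679 (L = 311*(-89) = -27679)
x(Y, l) - L = (124/9 + 4*(-77) + 4*(456/5)) - 1*(-27679) = (124/9 - 308 + 1824/5) + 27679 = 3176/45 + 27679 = 1248731/45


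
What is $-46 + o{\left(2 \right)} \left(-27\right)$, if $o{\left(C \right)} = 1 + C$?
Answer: $-127$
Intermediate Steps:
$-46 + o{\left(2 \right)} \left(-27\right) = -46 + \left(1 + 2\right) \left(-27\right) = -46 + 3 \left(-27\right) = -46 - 81 = -127$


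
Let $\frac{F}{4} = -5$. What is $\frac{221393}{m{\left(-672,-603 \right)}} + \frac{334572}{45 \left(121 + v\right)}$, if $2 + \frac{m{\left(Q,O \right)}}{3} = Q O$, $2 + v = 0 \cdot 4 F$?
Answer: $\frac{6474687853}{103329570} \approx 62.661$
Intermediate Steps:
$F = -20$ ($F = 4 \left(-5\right) = -20$)
$v = -2$ ($v = -2 + 0 \cdot 4 \left(-20\right) = -2 + 0 \left(-20\right) = -2 + 0 = -2$)
$m{\left(Q,O \right)} = -6 + 3 O Q$ ($m{\left(Q,O \right)} = -6 + 3 Q O = -6 + 3 O Q$)
$\frac{221393}{m{\left(-672,-603 \right)}} + \frac{334572}{45 \left(121 + v\right)} = \frac{221393}{-6 + 3 \left(-603\right) \left(-672\right)} + \frac{334572}{45 \left(121 - 2\right)} = \frac{221393}{-6 + 1215648} + \frac{334572}{45 \cdot 119} = \frac{221393}{1215642} + \frac{334572}{5355} = 221393 \cdot \frac{1}{1215642} + 334572 \cdot \frac{1}{5355} = \frac{221393}{1215642} + \frac{15932}{255} = \frac{6474687853}{103329570}$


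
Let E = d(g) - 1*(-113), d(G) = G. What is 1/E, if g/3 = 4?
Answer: 1/125 ≈ 0.0080000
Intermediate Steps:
g = 12 (g = 3*4 = 12)
E = 125 (E = 12 - 1*(-113) = 12 + 113 = 125)
1/E = 1/125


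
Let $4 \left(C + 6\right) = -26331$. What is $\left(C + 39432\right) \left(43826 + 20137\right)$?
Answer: $\frac{8403011199}{4} \approx 2.1008 \cdot 10^{9}$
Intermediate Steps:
$C = - \frac{26355}{4}$ ($C = -6 + \frac{1}{4} \left(-26331\right) = -6 - \frac{26331}{4} = - \frac{26355}{4} \approx -6588.8$)
$\left(C + 39432\right) \left(43826 + 20137\right) = \left(- \frac{26355}{4} + 39432\right) \left(43826 + 20137\right) = \frac{131373}{4} \cdot 63963 = \frac{8403011199}{4}$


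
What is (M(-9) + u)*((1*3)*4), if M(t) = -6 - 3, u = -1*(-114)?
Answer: 1260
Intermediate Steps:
u = 114
M(t) = -9
(M(-9) + u)*((1*3)*4) = (-9 + 114)*((1*3)*4) = 105*(3*4) = 105*12 = 1260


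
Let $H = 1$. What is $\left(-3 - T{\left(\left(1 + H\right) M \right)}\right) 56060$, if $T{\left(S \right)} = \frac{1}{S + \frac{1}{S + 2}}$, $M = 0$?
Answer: $-280300$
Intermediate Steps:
$T{\left(S \right)} = \frac{1}{S + \frac{1}{2 + S}}$
$\left(-3 - T{\left(\left(1 + H\right) M \right)}\right) 56060 = \left(-3 - \frac{2 + \left(1 + 1\right) 0}{1 + \left(\left(1 + 1\right) 0\right)^{2} + 2 \left(1 + 1\right) 0}\right) 56060 = \left(-3 - \frac{2 + 2 \cdot 0}{1 + \left(2 \cdot 0\right)^{2} + 2 \cdot 2 \cdot 0}\right) 56060 = \left(-3 - \frac{2 + 0}{1 + 0^{2} + 2 \cdot 0}\right) 56060 = \left(-3 - \frac{1}{1 + 0 + 0} \cdot 2\right) 56060 = \left(-3 - 1^{-1} \cdot 2\right) 56060 = \left(-3 - 1 \cdot 2\right) 56060 = \left(-3 - 2\right) 56060 = \left(-5\right) 56060 = -280300$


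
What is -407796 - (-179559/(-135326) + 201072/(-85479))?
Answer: -22146390012821/54307658 ≈ -4.0780e+5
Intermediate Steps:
-407796 - (-179559/(-135326) + 201072/(-85479)) = -407796 - (-179559*(-1/135326) + 201072*(-1/85479)) = -407796 - (2529/1906 - 67024/28493) = -407796 - 1*(-55688947/54307658) = -407796 + 55688947/54307658 = -22146390012821/54307658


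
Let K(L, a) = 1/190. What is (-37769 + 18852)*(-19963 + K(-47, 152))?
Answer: 71751594573/190 ≈ 3.7764e+8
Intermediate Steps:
K(L, a) = 1/190
(-37769 + 18852)*(-19963 + K(-47, 152)) = (-37769 + 18852)*(-19963 + 1/190) = -18917*(-3792969/190) = 71751594573/190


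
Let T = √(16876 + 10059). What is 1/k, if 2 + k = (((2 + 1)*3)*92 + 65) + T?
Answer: 891/766946 - √26935/766946 ≈ 0.00094776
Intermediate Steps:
T = √26935 ≈ 164.12
k = 891 + √26935 (k = -2 + ((((2 + 1)*3)*92 + 65) + √26935) = -2 + (((3*3)*92 + 65) + √26935) = -2 + ((9*92 + 65) + √26935) = -2 + ((828 + 65) + √26935) = -2 + (893 + √26935) = 891 + √26935 ≈ 1055.1)
1/k = 1/(891 + √26935)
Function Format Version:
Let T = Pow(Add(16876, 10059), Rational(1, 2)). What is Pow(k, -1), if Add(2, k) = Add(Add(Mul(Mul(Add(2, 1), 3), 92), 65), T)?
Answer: Add(Rational(891, 766946), Mul(Rational(-1, 766946), Pow(26935, Rational(1, 2)))) ≈ 0.00094776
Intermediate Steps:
T = Pow(26935, Rational(1, 2)) ≈ 164.12
k = Add(891, Pow(26935, Rational(1, 2))) (k = Add(-2, Add(Add(Mul(Mul(Add(2, 1), 3), 92), 65), Pow(26935, Rational(1, 2)))) = Add(-2, Add(Add(Mul(Mul(3, 3), 92), 65), Pow(26935, Rational(1, 2)))) = Add(-2, Add(Add(Mul(9, 92), 65), Pow(26935, Rational(1, 2)))) = Add(-2, Add(Add(828, 65), Pow(26935, Rational(1, 2)))) = Add(-2, Add(893, Pow(26935, Rational(1, 2)))) = Add(891, Pow(26935, Rational(1, 2))) ≈ 1055.1)
Pow(k, -1) = Pow(Add(891, Pow(26935, Rational(1, 2))), -1)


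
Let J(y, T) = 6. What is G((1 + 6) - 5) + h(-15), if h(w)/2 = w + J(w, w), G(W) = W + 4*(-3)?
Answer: -28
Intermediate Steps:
G(W) = -12 + W (G(W) = W - 12 = -12 + W)
h(w) = 12 + 2*w (h(w) = 2*(w + 6) = 2*(6 + w) = 12 + 2*w)
G((1 + 6) - 5) + h(-15) = (-12 + ((1 + 6) - 5)) + (12 + 2*(-15)) = (-12 + (7 - 5)) + (12 - 30) = (-12 + 2) - 18 = -10 - 18 = -28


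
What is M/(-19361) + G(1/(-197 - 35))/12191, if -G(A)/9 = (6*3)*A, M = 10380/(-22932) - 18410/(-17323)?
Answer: 23353575469033/906377044763865948 ≈ 2.5766e-5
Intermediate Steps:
M = 20197115/33104253 (M = 10380*(-1/22932) - 18410*(-1/17323) = -865/1911 + 18410/17323 = 20197115/33104253 ≈ 0.61011)
G(A) = -162*A (G(A) = -9*6*3*A = -162*A)
M/(-19361) + G(1/(-197 - 35))/12191 = (20197115/33104253)/(-19361) - 162/(-197 - 35)/12191 = (20197115/33104253)*(-1/19361) - 162/(-232)*(1/12191) = -20197115/640931442333 - 162*(-1/232)*(1/12191) = -20197115/640931442333 + (81/116)*(1/12191) = -20197115/640931442333 + 81/1414156 = 23353575469033/906377044763865948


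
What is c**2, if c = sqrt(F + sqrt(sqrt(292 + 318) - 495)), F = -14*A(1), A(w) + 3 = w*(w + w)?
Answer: 14 + sqrt(-495 + sqrt(610)) ≈ 14.0 + 21.686*I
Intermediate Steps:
A(w) = -3 + 2*w**2 (A(w) = -3 + w*(w + w) = -3 + w*(2*w) = -3 + 2*w**2)
F = 14 (F = -14*(-3 + 2*1**2) = -14*(-3 + 2*1) = -14*(-3 + 2) = -14*(-1) = 14)
c = sqrt(14 + sqrt(-495 + sqrt(610))) (c = sqrt(14 + sqrt(sqrt(292 + 318) - 495)) = sqrt(14 + sqrt(sqrt(610) - 495)) = sqrt(14 + sqrt(-495 + sqrt(610))) ≈ 4.4617 + 2.4303*I)
c**2 = (sqrt(14 + I*sqrt(495 - sqrt(610))))**2 = 14 + I*sqrt(495 - sqrt(610))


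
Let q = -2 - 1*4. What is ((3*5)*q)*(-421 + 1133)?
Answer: -64080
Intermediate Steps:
q = -6 (q = -2 - 4 = -6)
((3*5)*q)*(-421 + 1133) = ((3*5)*(-6))*(-421 + 1133) = (15*(-6))*712 = -90*712 = -64080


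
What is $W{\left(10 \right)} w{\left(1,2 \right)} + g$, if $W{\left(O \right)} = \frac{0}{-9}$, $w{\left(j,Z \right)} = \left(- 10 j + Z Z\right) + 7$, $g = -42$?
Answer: $-42$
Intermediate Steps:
$w{\left(j,Z \right)} = 7 + Z^{2} - 10 j$ ($w{\left(j,Z \right)} = \left(- 10 j + Z^{2}\right) + 7 = \left(Z^{2} - 10 j\right) + 7 = 7 + Z^{2} - 10 j$)
$W{\left(O \right)} = 0$ ($W{\left(O \right)} = 0 \left(- \frac{1}{9}\right) = 0$)
$W{\left(10 \right)} w{\left(1,2 \right)} + g = 0 \left(7 + 2^{2} - 10\right) - 42 = 0 \left(7 + 4 - 10\right) - 42 = 0 \cdot 1 - 42 = 0 - 42 = -42$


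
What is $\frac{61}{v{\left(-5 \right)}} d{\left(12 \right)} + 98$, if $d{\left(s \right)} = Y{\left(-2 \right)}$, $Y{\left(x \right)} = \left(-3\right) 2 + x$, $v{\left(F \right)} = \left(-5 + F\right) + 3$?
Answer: $\frac{1174}{7} \approx 167.71$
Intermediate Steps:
$v{\left(F \right)} = -2 + F$
$Y{\left(x \right)} = -6 + x$
$d{\left(s \right)} = -8$ ($d{\left(s \right)} = -6 - 2 = -8$)
$\frac{61}{v{\left(-5 \right)}} d{\left(12 \right)} + 98 = \frac{61}{-2 - 5} \left(-8\right) + 98 = \frac{61}{-7} \left(-8\right) + 98 = 61 \left(- \frac{1}{7}\right) \left(-8\right) + 98 = \left(- \frac{61}{7}\right) \left(-8\right) + 98 = \frac{488}{7} + 98 = \frac{1174}{7}$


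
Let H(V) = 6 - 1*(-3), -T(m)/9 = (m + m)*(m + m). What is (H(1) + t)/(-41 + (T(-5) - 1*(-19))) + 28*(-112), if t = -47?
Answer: -1445677/461 ≈ -3136.0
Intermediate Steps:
T(m) = -36*m² (T(m) = -9*(m + m)*(m + m) = -9*2*m*2*m = -36*m²)
H(V) = 9 (H(V) = 6 + 3 = 9)
(H(1) + t)/(-41 + (T(-5) - 1*(-19))) + 28*(-112) = (9 - 47)/(-41 + (-36*(-5)² - 1*(-19))) + 28*(-112) = -38/(-41 + (-36*25 + 19)) - 3136 = -38/(-41 + (-900 + 19)) - 3136 = -38/(-41 - 881) - 3136 = -38/(-922) - 3136 = -38*(-1/922) - 3136 = 19/461 - 3136 = -1445677/461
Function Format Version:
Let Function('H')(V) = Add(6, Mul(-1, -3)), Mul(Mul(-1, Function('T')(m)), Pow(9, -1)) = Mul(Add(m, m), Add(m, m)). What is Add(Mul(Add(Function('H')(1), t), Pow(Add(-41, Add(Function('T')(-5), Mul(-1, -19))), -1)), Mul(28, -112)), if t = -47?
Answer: Rational(-1445677, 461) ≈ -3136.0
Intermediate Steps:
Function('T')(m) = Mul(-36, Pow(m, 2)) (Function('T')(m) = Mul(-9, Mul(Add(m, m), Add(m, m))) = Mul(-9, Mul(Mul(2, m), Mul(2, m))) = Mul(-9, Mul(4, Pow(m, 2))) = Mul(-36, Pow(m, 2)))
Function('H')(V) = 9 (Function('H')(V) = Add(6, 3) = 9)
Add(Mul(Add(Function('H')(1), t), Pow(Add(-41, Add(Function('T')(-5), Mul(-1, -19))), -1)), Mul(28, -112)) = Add(Mul(Add(9, -47), Pow(Add(-41, Add(Mul(-36, Pow(-5, 2)), Mul(-1, -19))), -1)), Mul(28, -112)) = Add(Mul(-38, Pow(Add(-41, Add(Mul(-36, 25), 19)), -1)), -3136) = Add(Mul(-38, Pow(Add(-41, Add(-900, 19)), -1)), -3136) = Add(Mul(-38, Pow(Add(-41, -881), -1)), -3136) = Add(Mul(-38, Pow(-922, -1)), -3136) = Add(Mul(-38, Rational(-1, 922)), -3136) = Add(Rational(19, 461), -3136) = Rational(-1445677, 461)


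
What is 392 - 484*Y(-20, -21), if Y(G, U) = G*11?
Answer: 106872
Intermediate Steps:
Y(G, U) = 11*G
392 - 484*Y(-20, -21) = 392 - 5324*(-20) = 392 - 484*(-220) = 392 + 106480 = 106872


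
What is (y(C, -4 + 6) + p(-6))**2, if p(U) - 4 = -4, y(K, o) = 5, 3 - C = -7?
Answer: 25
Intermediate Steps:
C = 10 (C = 3 - 1*(-7) = 3 + 7 = 10)
p(U) = 0 (p(U) = 4 - 4 = 0)
(y(C, -4 + 6) + p(-6))**2 = (5 + 0)**2 = 5**2 = 25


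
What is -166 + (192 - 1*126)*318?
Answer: 20822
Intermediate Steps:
-166 + (192 - 1*126)*318 = -166 + (192 - 126)*318 = -166 + 66*318 = -166 + 20988 = 20822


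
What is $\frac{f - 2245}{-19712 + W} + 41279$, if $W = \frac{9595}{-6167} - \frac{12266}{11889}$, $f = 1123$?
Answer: $\frac{59667348369545693}{1445462974033} \approx 41279.0$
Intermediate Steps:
$W = - \frac{189719377}{73319463}$ ($W = 9595 \left(- \frac{1}{6167}\right) - \frac{12266}{11889} = - \frac{9595}{6167} - \frac{12266}{11889} = - \frac{189719377}{73319463} \approx -2.5876$)
$\frac{f - 2245}{-19712 + W} + 41279 = \frac{1123 - 2245}{-19712 - \frac{189719377}{73319463}} + 41279 = \frac{1123 - 2245}{- \frac{1445462974033}{73319463}} + 41279 = \left(-1122\right) \left(- \frac{73319463}{1445462974033}\right) + 41279 = \frac{82264437486}{1445462974033} + 41279 = \frac{59667348369545693}{1445462974033}$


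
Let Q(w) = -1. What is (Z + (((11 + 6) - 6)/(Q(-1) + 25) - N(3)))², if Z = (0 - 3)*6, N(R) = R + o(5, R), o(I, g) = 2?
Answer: 292681/576 ≈ 508.13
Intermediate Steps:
N(R) = 2 + R (N(R) = R + 2 = 2 + R)
Z = -18 (Z = -3*6 = -18)
(Z + (((11 + 6) - 6)/(Q(-1) + 25) - N(3)))² = (-18 + (((11 + 6) - 6)/(-1 + 25) - (2 + 3)))² = (-18 + ((17 - 6)/24 - 1*5))² = (-18 + (11*(1/24) - 5))² = (-18 + (11/24 - 5))² = (-18 - 109/24)² = (-541/24)² = 292681/576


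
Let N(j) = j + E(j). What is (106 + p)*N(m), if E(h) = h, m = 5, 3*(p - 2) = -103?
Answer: 2210/3 ≈ 736.67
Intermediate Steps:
p = -97/3 (p = 2 + (1/3)*(-103) = 2 - 103/3 = -97/3 ≈ -32.333)
N(j) = 2*j (N(j) = j + j = 2*j)
(106 + p)*N(m) = (106 - 97/3)*(2*5) = (221/3)*10 = 2210/3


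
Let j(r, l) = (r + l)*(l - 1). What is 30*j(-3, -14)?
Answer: 7650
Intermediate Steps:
j(r, l) = (-1 + l)*(l + r) (j(r, l) = (l + r)*(-1 + l) = (-1 + l)*(l + r))
30*j(-3, -14) = 30*((-14)² - 1*(-14) - 1*(-3) - 14*(-3)) = 30*(196 + 14 + 3 + 42) = 30*255 = 7650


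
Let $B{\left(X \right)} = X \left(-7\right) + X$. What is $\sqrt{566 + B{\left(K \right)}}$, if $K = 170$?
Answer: $i \sqrt{454} \approx 21.307 i$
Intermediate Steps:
$B{\left(X \right)} = - 6 X$ ($B{\left(X \right)} = - 7 X + X = - 6 X$)
$\sqrt{566 + B{\left(K \right)}} = \sqrt{566 - 1020} = \sqrt{-454} = i \sqrt{454}$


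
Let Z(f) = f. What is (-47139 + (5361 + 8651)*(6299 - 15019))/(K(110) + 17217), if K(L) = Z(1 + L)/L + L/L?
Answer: -13445495690/1894091 ≈ -7098.7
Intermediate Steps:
K(L) = 1 + (1 + L)/L (K(L) = (1 + L)/L + L/L = (1 + L)/L + 1 = 1 + (1 + L)/L)
(-47139 + (5361 + 8651)*(6299 - 15019))/(K(110) + 17217) = (-47139 + (5361 + 8651)*(6299 - 15019))/((2 + 1/110) + 17217) = (-47139 + 14012*(-8720))/((2 + 1/110) + 17217) = (-47139 - 122184640)/(221/110 + 17217) = -122231779/1894091/110 = -122231779*110/1894091 = -13445495690/1894091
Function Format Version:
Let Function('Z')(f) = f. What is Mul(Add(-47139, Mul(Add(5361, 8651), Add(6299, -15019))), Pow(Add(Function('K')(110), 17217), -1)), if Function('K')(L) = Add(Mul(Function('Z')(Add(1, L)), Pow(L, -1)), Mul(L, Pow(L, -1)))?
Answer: Rational(-13445495690, 1894091) ≈ -7098.7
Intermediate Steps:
Function('K')(L) = Add(1, Mul(Pow(L, -1), Add(1, L))) (Function('K')(L) = Add(Mul(Add(1, L), Pow(L, -1)), Mul(L, Pow(L, -1))) = Add(Mul(Pow(L, -1), Add(1, L)), 1) = Add(1, Mul(Pow(L, -1), Add(1, L))))
Mul(Add(-47139, Mul(Add(5361, 8651), Add(6299, -15019))), Pow(Add(Function('K')(110), 17217), -1)) = Mul(Add(-47139, Mul(Add(5361, 8651), Add(6299, -15019))), Pow(Add(Add(2, Pow(110, -1)), 17217), -1)) = Mul(Add(-47139, Mul(14012, -8720)), Pow(Add(Add(2, Rational(1, 110)), 17217), -1)) = Mul(Add(-47139, -122184640), Pow(Add(Rational(221, 110), 17217), -1)) = Mul(-122231779, Pow(Rational(1894091, 110), -1)) = Mul(-122231779, Rational(110, 1894091)) = Rational(-13445495690, 1894091)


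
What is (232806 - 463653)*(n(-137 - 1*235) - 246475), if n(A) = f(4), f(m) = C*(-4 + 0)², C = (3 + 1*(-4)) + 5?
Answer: 56883240117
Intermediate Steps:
C = 4 (C = (3 - 4) + 5 = -1 + 5 = 4)
f(m) = 64 (f(m) = 4*(-4 + 0)² = 4*(-4)² = 4*16 = 64)
n(A) = 64
(232806 - 463653)*(n(-137 - 1*235) - 246475) = (232806 - 463653)*(64 - 246475) = -230847*(-246411) = 56883240117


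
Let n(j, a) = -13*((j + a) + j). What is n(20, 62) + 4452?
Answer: 3126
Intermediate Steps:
n(j, a) = -26*j - 13*a (n(j, a) = -13*((a + j) + j) = -13*(a + 2*j) = -26*j - 13*a)
n(20, 62) + 4452 = (-26*20 - 13*62) + 4452 = (-520 - 806) + 4452 = -1326 + 4452 = 3126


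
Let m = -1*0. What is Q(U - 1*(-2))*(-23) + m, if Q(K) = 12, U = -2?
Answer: -276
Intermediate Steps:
m = 0
Q(U - 1*(-2))*(-23) + m = 12*(-23) + 0 = -276 + 0 = -276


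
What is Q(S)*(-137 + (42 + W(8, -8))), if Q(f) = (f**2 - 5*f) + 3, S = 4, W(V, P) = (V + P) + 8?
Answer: 87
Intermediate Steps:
W(V, P) = 8 + P + V (W(V, P) = (P + V) + 8 = 8 + P + V)
Q(f) = 3 + f**2 - 5*f
Q(S)*(-137 + (42 + W(8, -8))) = (3 + 4**2 - 5*4)*(-137 + (42 + (8 - 8 + 8))) = (3 + 16 - 20)*(-137 + (42 + 8)) = -(-137 + 50) = -1*(-87) = 87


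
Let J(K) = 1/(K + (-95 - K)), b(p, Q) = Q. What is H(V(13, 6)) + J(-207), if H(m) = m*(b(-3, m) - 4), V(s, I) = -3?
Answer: 1994/95 ≈ 20.989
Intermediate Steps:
J(K) = -1/95 (J(K) = 1/(-95) = -1/95)
H(m) = m*(-4 + m) (H(m) = m*(m - 4) = m*(-4 + m))
H(V(13, 6)) + J(-207) = -3*(-4 - 3) - 1/95 = -3*(-7) - 1/95 = 21 - 1/95 = 1994/95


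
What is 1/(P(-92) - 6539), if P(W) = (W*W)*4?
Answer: 1/27317 ≈ 3.6607e-5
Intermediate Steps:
P(W) = 4*W² (P(W) = W²*4 = 4*W²)
1/(P(-92) - 6539) = 1/(4*(-92)² - 6539) = 1/(4*8464 - 6539) = 1/(33856 - 6539) = 1/27317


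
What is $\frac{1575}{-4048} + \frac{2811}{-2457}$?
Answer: $- \frac{5082901}{3315312} \approx -1.5332$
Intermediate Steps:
$\frac{1575}{-4048} + \frac{2811}{-2457} = 1575 \left(- \frac{1}{4048}\right) + 2811 \left(- \frac{1}{2457}\right) = - \frac{1575}{4048} - \frac{937}{819} = - \frac{5082901}{3315312}$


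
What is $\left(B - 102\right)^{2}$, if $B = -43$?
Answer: $21025$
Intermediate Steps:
$\left(B - 102\right)^{2} = \left(-43 - 102\right)^{2} = \left(-145\right)^{2} = 21025$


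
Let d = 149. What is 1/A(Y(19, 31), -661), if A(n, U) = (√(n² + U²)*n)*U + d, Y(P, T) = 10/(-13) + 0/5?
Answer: -4255589/3226213063200139 + 1117090*√73839749/3226213063200139 ≈ 2.9740e-6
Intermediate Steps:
Y(P, T) = -10/13 (Y(P, T) = 10*(-1/13) + 0*(⅕) = -10/13 + 0 = -10/13)
A(n, U) = 149 + U*n*√(U² + n²) (A(n, U) = (√(n² + U²)*n)*U + 149 = (√(U² + n²)*n)*U + 149 = (n*√(U² + n²))*U + 149 = U*n*√(U² + n²) + 149 = 149 + U*n*√(U² + n²))
1/A(Y(19, 31), -661) = 1/(149 - 661*(-10/13)*√((-661)² + (-10/13)²)) = 1/(149 - 661*(-10/13)*√(436921 + 100/169)) = 1/(149 - 661*(-10/13)*√(73839749/169)) = 1/(149 - 661*(-10/13)*√73839749/13) = 1/(149 + 6610*√73839749/169)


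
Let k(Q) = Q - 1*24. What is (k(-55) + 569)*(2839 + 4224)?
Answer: 3460870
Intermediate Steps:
k(Q) = -24 + Q (k(Q) = Q - 24 = -24 + Q)
(k(-55) + 569)*(2839 + 4224) = ((-24 - 55) + 569)*(2839 + 4224) = (-79 + 569)*7063 = 490*7063 = 3460870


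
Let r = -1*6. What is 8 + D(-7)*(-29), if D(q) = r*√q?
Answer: 8 + 174*I*√7 ≈ 8.0 + 460.36*I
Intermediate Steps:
r = -6
D(q) = -6*√q
8 + D(-7)*(-29) = 8 - 6*I*√7*(-29) = 8 + 174*I*√7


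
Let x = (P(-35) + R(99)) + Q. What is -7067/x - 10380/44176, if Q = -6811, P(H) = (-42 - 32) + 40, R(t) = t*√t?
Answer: 207584967545/253369934972 + 2098899*√11/45883726 ≈ 0.97101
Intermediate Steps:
R(t) = t^(3/2)
P(H) = -34 (P(H) = -74 + 40 = -34)
x = -6845 + 297*√11 (x = (-34 + 99^(3/2)) - 6811 = (-34 + 297*√11) - 6811 = -6845 + 297*√11 ≈ -5860.0)
-7067/x - 10380/44176 = -7067/(-6845 + 297*√11) - 10380/44176 = -7067/(-6845 + 297*√11) - 10380*1/44176 = -7067/(-6845 + 297*√11) - 2595/11044 = -2595/11044 - 7067/(-6845 + 297*√11)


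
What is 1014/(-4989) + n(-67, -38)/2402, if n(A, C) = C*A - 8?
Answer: 1704409/1997263 ≈ 0.85337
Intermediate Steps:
n(A, C) = -8 + A*C (n(A, C) = A*C - 8 = -8 + A*C)
1014/(-4989) + n(-67, -38)/2402 = 1014/(-4989) + (-8 - 67*(-38))/2402 = 1014*(-1/4989) + (-8 + 2546)*(1/2402) = -338/1663 + 2538*(1/2402) = -338/1663 + 1269/1201 = 1704409/1997263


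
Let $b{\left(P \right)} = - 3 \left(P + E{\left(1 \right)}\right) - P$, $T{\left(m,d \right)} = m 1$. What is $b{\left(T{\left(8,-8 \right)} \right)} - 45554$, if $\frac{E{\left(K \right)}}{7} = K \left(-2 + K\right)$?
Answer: $-45565$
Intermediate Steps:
$E{\left(K \right)} = 7 K \left(-2 + K\right)$
$T{\left(m,d \right)} = m$
$b{\left(P \right)} = 21 - 4 P$ ($b{\left(P \right)} = - 3 \left(P + 7 \cdot 1 \left(-2 + 1\right)\right) - P = - 3 \left(P + 7 \cdot 1 \left(-1\right)\right) - P = - 3 \left(P - 7\right) - P = - 3 \left(-7 + P\right) - P = \left(21 - 3 P\right) - P = 21 - 4 P$)
$b{\left(T{\left(8,-8 \right)} \right)} - 45554 = \left(21 - 32\right) - 45554 = -11 - 45554 = -45565$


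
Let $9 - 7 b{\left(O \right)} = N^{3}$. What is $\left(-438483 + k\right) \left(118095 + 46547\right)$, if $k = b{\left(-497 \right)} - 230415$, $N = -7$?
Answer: $- \frac{770842977628}{7} \approx -1.1012 \cdot 10^{11}$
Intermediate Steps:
$b{\left(O \right)} = \frac{352}{7}$ ($b{\left(O \right)} = \frac{9}{7} - \frac{\left(-7\right)^{3}}{7} = \frac{9}{7} - -49 = \frac{9}{7} + 49 = \frac{352}{7}$)
$k = - \frac{1612553}{7}$ ($k = \frac{352}{7} - 230415 = - \frac{1612553}{7} \approx -2.3036 \cdot 10^{5}$)
$\left(-438483 + k\right) \left(118095 + 46547\right) = \left(-438483 - \frac{1612553}{7}\right) \left(118095 + 46547\right) = \left(- \frac{4681934}{7}\right) 164642 = - \frac{770842977628}{7}$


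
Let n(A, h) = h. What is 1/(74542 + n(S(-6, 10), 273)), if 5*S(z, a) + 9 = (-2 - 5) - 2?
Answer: 1/74815 ≈ 1.3366e-5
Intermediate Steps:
S(z, a) = -18/5 (S(z, a) = -9/5 + ((-2 - 5) - 2)/5 = -9/5 + (-7 - 2)/5 = -9/5 + (⅕)*(-9) = -9/5 - 9/5 = -18/5)
1/(74542 + n(S(-6, 10), 273)) = 1/(74542 + 273) = 1/74815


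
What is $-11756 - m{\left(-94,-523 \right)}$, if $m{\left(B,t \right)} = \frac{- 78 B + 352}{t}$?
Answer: $- \frac{6140704}{523} \approx -11741.0$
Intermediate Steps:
$m{\left(B,t \right)} = \frac{352 - 78 B}{t}$
$-11756 - m{\left(-94,-523 \right)} = -11756 - \frac{2 \left(176 - -3666\right)}{-523} = -11756 - 2 \left(- \frac{1}{523}\right) \left(176 + 3666\right) = -11756 - 2 \left(- \frac{1}{523}\right) 3842 = -11756 - - \frac{7684}{523} = -11756 + \frac{7684}{523} = - \frac{6140704}{523}$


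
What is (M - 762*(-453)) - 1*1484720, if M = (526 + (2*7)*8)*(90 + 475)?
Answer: -779064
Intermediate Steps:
M = 360470 (M = (526 + 14*8)*565 = (526 + 112)*565 = 638*565 = 360470)
(M - 762*(-453)) - 1*1484720 = (360470 - 762*(-453)) - 1*1484720 = (360470 + 345186) - 1484720 = 705656 - 1484720 = -779064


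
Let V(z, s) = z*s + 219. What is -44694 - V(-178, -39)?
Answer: -51855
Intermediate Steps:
V(z, s) = 219 + s*z (V(z, s) = s*z + 219 = 219 + s*z)
-44694 - V(-178, -39) = -44694 - (219 - 39*(-178)) = -44694 - (219 + 6942) = -44694 - 1*7161 = -44694 - 7161 = -51855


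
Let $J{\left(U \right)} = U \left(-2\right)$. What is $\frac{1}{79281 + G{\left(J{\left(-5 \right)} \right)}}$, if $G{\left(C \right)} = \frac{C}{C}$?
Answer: $\frac{1}{79282} \approx 1.2613 \cdot 10^{-5}$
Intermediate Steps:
$J{\left(U \right)} = - 2 U$
$G{\left(C \right)} = 1$
$\frac{1}{79281 + G{\left(J{\left(-5 \right)} \right)}} = \frac{1}{79281 + 1} = \frac{1}{79282}$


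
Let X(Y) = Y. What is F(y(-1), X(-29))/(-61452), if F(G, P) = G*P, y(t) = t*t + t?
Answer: 0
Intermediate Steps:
y(t) = t + t² (y(t) = t² + t = t + t²)
F(y(-1), X(-29))/(-61452) = (-(1 - 1)*(-29))/(-61452) = (-1*0*(-29))*(-1/61452) = (0*(-29))*(-1/61452) = 0*(-1/61452) = 0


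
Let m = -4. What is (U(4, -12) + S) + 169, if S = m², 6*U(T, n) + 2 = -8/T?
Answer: 553/3 ≈ 184.33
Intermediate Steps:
U(T, n) = -⅓ - 4/(3*T) (U(T, n) = -⅓ + (-8/T)/6 = -⅓ - 4/(3*T))
S = 16 (S = (-4)² = 16)
(U(4, -12) + S) + 169 = ((⅓)*(-4 - 1*4)/4 + 16) + 169 = ((⅓)*(¼)*(-4 - 4) + 16) + 169 = ((⅓)*(¼)*(-8) + 16) + 169 = (-⅔ + 16) + 169 = 46/3 + 169 = 553/3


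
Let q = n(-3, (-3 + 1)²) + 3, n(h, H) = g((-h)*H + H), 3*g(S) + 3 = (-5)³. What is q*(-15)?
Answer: 595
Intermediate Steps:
g(S) = -128/3 (g(S) = -1 + (⅓)*(-5)³ = -1 + (⅓)*(-125) = -1 - 125/3 = -128/3)
n(h, H) = -128/3
q = -119/3 (q = -128/3 + 3 = -119/3 ≈ -39.667)
q*(-15) = -119/3*(-15) = 595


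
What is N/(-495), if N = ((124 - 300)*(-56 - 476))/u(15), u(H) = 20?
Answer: -2128/225 ≈ -9.4578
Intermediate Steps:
N = 23408/5 (N = ((124 - 300)*(-56 - 476))/20 = -176*(-532)*(1/20) = 93632*(1/20) = 23408/5 ≈ 4681.6)
N/(-495) = (23408/5)/(-495) = (23408/5)*(-1/495) = -2128/225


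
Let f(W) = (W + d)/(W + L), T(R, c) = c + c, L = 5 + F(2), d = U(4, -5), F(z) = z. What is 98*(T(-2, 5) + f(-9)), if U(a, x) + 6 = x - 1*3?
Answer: 2107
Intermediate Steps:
U(a, x) = -9 + x (U(a, x) = -6 + (x - 1*3) = -6 + (x - 3) = -6 + (-3 + x) = -9 + x)
d = -14 (d = -9 - 5 = -14)
L = 7 (L = 5 + 2 = 7)
T(R, c) = 2*c
f(W) = (-14 + W)/(7 + W) (f(W) = (W - 14)/(W + 7) = (-14 + W)/(7 + W))
98*(T(-2, 5) + f(-9)) = 98*(2*5 + (-14 - 9)/(7 - 9)) = 98*(10 - 23/(-2)) = 98*(10 - ½*(-23)) = 98*(10 + 23/2) = 98*(43/2) = 2107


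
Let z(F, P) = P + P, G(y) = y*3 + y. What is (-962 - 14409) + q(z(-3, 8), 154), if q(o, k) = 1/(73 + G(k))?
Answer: -10590618/689 ≈ -15371.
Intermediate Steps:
G(y) = 4*y (G(y) = 3*y + y = 4*y)
z(F, P) = 2*P
q(o, k) = 1/(73 + 4*k)
(-962 - 14409) + q(z(-3, 8), 154) = (-962 - 14409) + 1/(73 + 4*154) = -15371 + 1/(73 + 616) = -15371 + 1/689 = -10590618/689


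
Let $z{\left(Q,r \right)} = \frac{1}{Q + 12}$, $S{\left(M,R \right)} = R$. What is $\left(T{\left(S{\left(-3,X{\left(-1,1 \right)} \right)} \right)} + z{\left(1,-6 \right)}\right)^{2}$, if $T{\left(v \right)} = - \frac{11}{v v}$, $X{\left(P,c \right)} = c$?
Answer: $\frac{20164}{169} \approx 119.31$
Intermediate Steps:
$z{\left(Q,r \right)} = \frac{1}{12 + Q}$
$T{\left(v \right)} = - \frac{11}{v^{2}}$
$\left(T{\left(S{\left(-3,X{\left(-1,1 \right)} \right)} \right)} + z{\left(1,-6 \right)}\right)^{2} = \left(- 11 \cdot 1^{-2} + \frac{1}{12 + 1}\right)^{2} = \left(\left(-11\right) 1 + \frac{1}{13}\right)^{2} = \left(-11 + \frac{1}{13}\right)^{2} = \left(- \frac{142}{13}\right)^{2} = \frac{20164}{169}$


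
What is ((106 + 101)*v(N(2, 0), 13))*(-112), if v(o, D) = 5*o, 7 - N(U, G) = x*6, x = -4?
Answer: -3593520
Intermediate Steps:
N(U, G) = 31 (N(U, G) = 7 - (-4)*6 = 7 - 1*(-24) = 7 + 24 = 31)
((106 + 101)*v(N(2, 0), 13))*(-112) = ((106 + 101)*(5*31))*(-112) = (207*155)*(-112) = 32085*(-112) = -3593520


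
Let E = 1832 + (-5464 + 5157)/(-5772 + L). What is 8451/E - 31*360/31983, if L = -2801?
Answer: 713967479643/167442124423 ≈ 4.2640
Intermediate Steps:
E = 15706043/8573 (E = 1832 + (-5464 + 5157)/(-5772 - 2801) = 1832 - 307/(-8573) = 1832 - 307*(-1/8573) = 1832 + 307/8573 = 15706043/8573 ≈ 1832.0)
8451/E - 31*360/31983 = 8451/(15706043/8573) - 31*360/31983 = 8451*(8573/15706043) - 11160*1/31983 = 72450423/15706043 - 3720/10661 = 713967479643/167442124423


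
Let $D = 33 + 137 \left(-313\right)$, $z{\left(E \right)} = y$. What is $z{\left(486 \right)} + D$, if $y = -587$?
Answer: $-43435$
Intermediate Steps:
$z{\left(E \right)} = -587$
$D = -42848$ ($D = 33 - 42881 = -42848$)
$z{\left(486 \right)} + D = -587 - 42848 = -43435$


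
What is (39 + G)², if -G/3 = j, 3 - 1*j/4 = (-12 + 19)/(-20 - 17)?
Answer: 729/1369 ≈ 0.53251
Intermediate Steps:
j = 472/37 (j = 12 - 4*(-12 + 19)/(-20 - 17) = 12 - 28/(-37) = 12 - 28*(-1)/37 = 12 - 4*(-7/37) = 12 + 28/37 = 472/37 ≈ 12.757)
G = -1416/37 (G = -3*472/37 = -1416/37 ≈ -38.270)
(39 + G)² = (39 - 1416/37)² = (27/37)² = 729/1369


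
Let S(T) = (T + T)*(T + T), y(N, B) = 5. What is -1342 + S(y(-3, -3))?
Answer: -1242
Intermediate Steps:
S(T) = 4*T**2 (S(T) = (2*T)*(2*T) = 4*T**2)
-1342 + S(y(-3, -3)) = -1342 + 4*5**2 = -1342 + 4*25 = -1342 + 100 = -1242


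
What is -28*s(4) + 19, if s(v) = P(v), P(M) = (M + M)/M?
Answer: -37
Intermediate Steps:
P(M) = 2 (P(M) = (2*M)/M = 2)
s(v) = 2
-28*s(4) + 19 = -28*2 + 19 = -56 + 19 = -37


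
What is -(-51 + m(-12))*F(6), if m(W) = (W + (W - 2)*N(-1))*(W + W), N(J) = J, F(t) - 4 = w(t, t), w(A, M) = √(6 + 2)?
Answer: 396 + 198*√2 ≈ 676.01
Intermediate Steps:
w(A, M) = 2*√2 (w(A, M) = √8 = 2*√2)
F(t) = 4 + 2*√2
m(W) = 4*W (m(W) = (W + (W - 2)*(-1))*(W + W) = (W + (-2 + W)*(-1))*(2*W) = (W + (2 - W))*(2*W) = 2*(2*W) = 4*W)
-(-51 + m(-12))*F(6) = -(-51 + 4*(-12))*(4 + 2*√2) = -(-51 - 48)*(4 + 2*√2) = -(-99)*(4 + 2*√2) = -(-396 - 198*√2) = 396 + 198*√2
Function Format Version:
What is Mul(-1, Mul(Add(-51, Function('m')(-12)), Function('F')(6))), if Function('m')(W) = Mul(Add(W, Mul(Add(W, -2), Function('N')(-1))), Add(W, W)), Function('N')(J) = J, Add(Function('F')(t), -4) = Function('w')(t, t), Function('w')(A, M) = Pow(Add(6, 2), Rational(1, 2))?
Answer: Add(396, Mul(198, Pow(2, Rational(1, 2)))) ≈ 676.01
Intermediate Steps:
Function('w')(A, M) = Mul(2, Pow(2, Rational(1, 2))) (Function('w')(A, M) = Pow(8, Rational(1, 2)) = Mul(2, Pow(2, Rational(1, 2))))
Function('F')(t) = Add(4, Mul(2, Pow(2, Rational(1, 2))))
Function('m')(W) = Mul(4, W) (Function('m')(W) = Mul(Add(W, Mul(Add(W, -2), -1)), Add(W, W)) = Mul(Add(W, Mul(Add(-2, W), -1)), Mul(2, W)) = Mul(Add(W, Add(2, Mul(-1, W))), Mul(2, W)) = Mul(2, Mul(2, W)) = Mul(4, W))
Mul(-1, Mul(Add(-51, Function('m')(-12)), Function('F')(6))) = Mul(-1, Mul(Add(-51, Mul(4, -12)), Add(4, Mul(2, Pow(2, Rational(1, 2)))))) = Mul(-1, Mul(Add(-51, -48), Add(4, Mul(2, Pow(2, Rational(1, 2)))))) = Mul(-1, Mul(-99, Add(4, Mul(2, Pow(2, Rational(1, 2)))))) = Mul(-1, Add(-396, Mul(-198, Pow(2, Rational(1, 2))))) = Add(396, Mul(198, Pow(2, Rational(1, 2))))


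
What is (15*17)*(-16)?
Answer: -4080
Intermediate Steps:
(15*17)*(-16) = 255*(-16) = -4080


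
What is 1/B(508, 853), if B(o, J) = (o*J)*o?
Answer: 1/220128592 ≈ 4.5428e-9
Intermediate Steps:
B(o, J) = J*o² (B(o, J) = (J*o)*o = J*o²)
1/B(508, 853) = 1/(853*508²) = 1/(853*258064) = 1/220128592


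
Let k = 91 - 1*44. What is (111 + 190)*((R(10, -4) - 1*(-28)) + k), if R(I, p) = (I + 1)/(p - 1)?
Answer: 109564/5 ≈ 21913.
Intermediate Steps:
R(I, p) = (1 + I)/(-1 + p)
k = 47 (k = 91 - 44 = 47)
(111 + 190)*((R(10, -4) - 1*(-28)) + k) = (111 + 190)*(((1 + 10)/(-1 - 4) - 1*(-28)) + 47) = 301*((11/(-5) + 28) + 47) = 301*((-⅕*11 + 28) + 47) = 301*((-11/5 + 28) + 47) = 301*(129/5 + 47) = 301*(364/5) = 109564/5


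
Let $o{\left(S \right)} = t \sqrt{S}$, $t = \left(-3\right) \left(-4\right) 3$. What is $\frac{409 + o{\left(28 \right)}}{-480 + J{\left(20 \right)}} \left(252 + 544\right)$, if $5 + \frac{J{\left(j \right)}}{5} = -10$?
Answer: $- \frac{325564}{555} - \frac{19104 \sqrt{7}}{185} \approx -859.81$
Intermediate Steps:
$t = 36$ ($t = 12 \cdot 3 = 36$)
$J{\left(j \right)} = -75$ ($J{\left(j \right)} = -25 + 5 \left(-10\right) = -25 - 50 = -75$)
$o{\left(S \right)} = 36 \sqrt{S}$
$\frac{409 + o{\left(28 \right)}}{-480 + J{\left(20 \right)}} \left(252 + 544\right) = \frac{409 + 36 \sqrt{28}}{-480 - 75} \left(252 + 544\right) = \frac{409 + 36 \cdot 2 \sqrt{7}}{-555} \cdot 796 = \left(409 + 72 \sqrt{7}\right) \left(- \frac{1}{555}\right) 796 = \left(- \frac{409}{555} - \frac{24 \sqrt{7}}{185}\right) 796 = - \frac{325564}{555} - \frac{19104 \sqrt{7}}{185}$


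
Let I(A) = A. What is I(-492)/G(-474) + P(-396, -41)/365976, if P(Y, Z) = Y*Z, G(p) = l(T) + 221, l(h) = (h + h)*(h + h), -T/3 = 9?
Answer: -3586885/31890742 ≈ -0.11247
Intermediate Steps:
T = -27 (T = -3*9 = -27)
l(h) = 4*h² (l(h) = (2*h)*(2*h) = 4*h²)
G(p) = 3137 (G(p) = 4*(-27)² + 221 = 4*729 + 221 = 2916 + 221 = 3137)
I(-492)/G(-474) + P(-396, -41)/365976 = -492/3137 - 396*(-41)/365976 = -492*1/3137 + 16236*(1/365976) = -492/3137 + 451/10166 = -3586885/31890742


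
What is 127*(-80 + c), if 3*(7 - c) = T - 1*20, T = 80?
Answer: -11811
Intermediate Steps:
c = -13 (c = 7 - (80 - 1*20)/3 = 7 - (80 - 20)/3 = 7 - ⅓*60 = 7 - 20 = -13)
127*(-80 + c) = 127*(-80 - 13) = 127*(-93) = -11811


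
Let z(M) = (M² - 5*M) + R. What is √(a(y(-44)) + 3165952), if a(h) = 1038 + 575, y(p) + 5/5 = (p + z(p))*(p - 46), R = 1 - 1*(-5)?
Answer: √3167565 ≈ 1779.8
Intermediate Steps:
R = 6 (R = 1 + 5 = 6)
z(M) = 6 + M² - 5*M (z(M) = (M² - 5*M) + 6 = 6 + M² - 5*M)
y(p) = -1 + (-46 + p)*(6 + p² - 4*p) (y(p) = -1 + (p + (6 + p² - 5*p))*(p - 46) = -1 + (6 + p² - 4*p)*(-46 + p) = -1 + (-46 + p)*(6 + p² - 4*p))
a(h) = 1613
√(a(y(-44)) + 3165952) = √(1613 + 3165952) = √3167565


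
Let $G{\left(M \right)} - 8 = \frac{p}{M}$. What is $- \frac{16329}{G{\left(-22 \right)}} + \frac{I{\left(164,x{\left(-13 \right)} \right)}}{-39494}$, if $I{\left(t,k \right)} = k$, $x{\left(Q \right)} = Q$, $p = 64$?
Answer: $- \frac{38977319}{12152} \approx -3207.5$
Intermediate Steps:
$G{\left(M \right)} = 8 + \frac{64}{M}$
$- \frac{16329}{G{\left(-22 \right)}} + \frac{I{\left(164,x{\left(-13 \right)} \right)}}{-39494} = - \frac{16329}{8 + \frac{64}{-22}} - \frac{13}{-39494} = - \frac{16329}{8 + 64 \left(- \frac{1}{22}\right)} - - \frac{1}{3038} = - \frac{16329}{8 - \frac{32}{11}} + \frac{1}{3038} = - \frac{16329}{\frac{56}{11}} + \frac{1}{3038} = \left(-16329\right) \frac{11}{56} + \frac{1}{3038} = - \frac{179619}{56} + \frac{1}{3038} = - \frac{38977319}{12152}$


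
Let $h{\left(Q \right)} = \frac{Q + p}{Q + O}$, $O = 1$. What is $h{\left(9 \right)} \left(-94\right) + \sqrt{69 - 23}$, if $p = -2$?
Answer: $- \frac{329}{5} + \sqrt{46} \approx -59.018$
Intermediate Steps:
$h{\left(Q \right)} = \frac{-2 + Q}{1 + Q}$ ($h{\left(Q \right)} = \frac{Q - 2}{Q + 1} = \frac{-2 + Q}{1 + Q}$)
$h{\left(9 \right)} \left(-94\right) + \sqrt{69 - 23} = \frac{-2 + 9}{1 + 9} \left(-94\right) + \sqrt{69 - 23} = \frac{1}{10} \cdot 7 \left(-94\right) + \sqrt{46} = \frac{7}{10} \left(-94\right) + \sqrt{46} = - \frac{329}{5} + \sqrt{46}$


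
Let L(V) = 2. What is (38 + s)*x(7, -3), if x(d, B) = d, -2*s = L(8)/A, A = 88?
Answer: 23401/88 ≈ 265.92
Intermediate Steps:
s = -1/88 ≈ -0.011364
(38 + s)*x(7, -3) = (38 - 1/88)*7 = (3343/88)*7 = 23401/88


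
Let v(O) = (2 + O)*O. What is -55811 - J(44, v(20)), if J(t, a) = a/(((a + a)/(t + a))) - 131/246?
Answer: -13788907/246 ≈ -56052.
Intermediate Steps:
v(O) = O*(2 + O)
J(t, a) = -131/246 + a/2 + t/2 (J(t, a) = a/(((2*a)/(a + t))) - 131*1/246 = a/((2*a/(a + t))) - 131/246 = a*((a + t)/(2*a)) - 131/246 = (a/2 + t/2) - 131/246 = -131/246 + a/2 + t/2)
-55811 - J(44, v(20)) = -55811 - (-131/246 + (20*(2 + 20))/2 + (½)*44) = -55811 - (-131/246 + (20*22)/2 + 22) = -55811 - (-131/246 + (½)*440 + 22) = -55811 - (-131/246 + 220 + 22) = -55811 - 1*59401/246 = -55811 - 59401/246 = -13788907/246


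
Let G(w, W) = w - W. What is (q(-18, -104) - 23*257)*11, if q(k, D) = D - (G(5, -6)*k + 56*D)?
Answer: 77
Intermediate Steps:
q(k, D) = -55*D - 11*k (q(k, D) = D - ((5 - 1*(-6))*k + 56*D) = D - ((5 + 6)*k + 56*D) = D - (11*k + 56*D) = D + (-56*D - 11*k) = -55*D - 11*k)
(q(-18, -104) - 23*257)*11 = ((-55*(-104) - 11*(-18)) - 23*257)*11 = ((5720 + 198) - 5911)*11 = (5918 - 5911)*11 = 7*11 = 77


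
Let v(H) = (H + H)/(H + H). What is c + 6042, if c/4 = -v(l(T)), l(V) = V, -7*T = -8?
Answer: 6038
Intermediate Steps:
T = 8/7 (T = -⅐*(-8) = 8/7 ≈ 1.1429)
v(H) = 1 (v(H) = (2*H)/((2*H)) = (2*H)*(1/(2*H)) = 1)
c = -4 (c = 4*(-1*1) = 4*(-1) = -4)
c + 6042 = -4 + 6042 = 6038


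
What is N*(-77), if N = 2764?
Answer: -212828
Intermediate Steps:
N*(-77) = 2764*(-77) = -212828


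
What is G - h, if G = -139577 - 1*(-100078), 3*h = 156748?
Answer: -275245/3 ≈ -91748.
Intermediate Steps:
h = 156748/3 (h = (⅓)*156748 = 156748/3 ≈ 52249.)
G = -39499 (G = -139577 + 100078 = -39499)
G - h = -39499 - 1*156748/3 = -39499 - 156748/3 = -275245/3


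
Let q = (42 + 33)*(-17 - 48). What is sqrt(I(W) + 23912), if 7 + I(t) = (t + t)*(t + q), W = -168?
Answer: sqrt(1718353) ≈ 1310.9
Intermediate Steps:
q = -4875 (q = 75*(-65) = -4875)
I(t) = -7 + 2*t*(-4875 + t) (I(t) = -7 + (t + t)*(t - 4875) = -7 + (2*t)*(-4875 + t) = -7 + 2*t*(-4875 + t))
sqrt(I(W) + 23912) = sqrt((-7 - 9750*(-168) + 2*(-168)**2) + 23912) = sqrt((-7 + 1638000 + 2*28224) + 23912) = sqrt((-7 + 1638000 + 56448) + 23912) = sqrt(1694441 + 23912) = sqrt(1718353)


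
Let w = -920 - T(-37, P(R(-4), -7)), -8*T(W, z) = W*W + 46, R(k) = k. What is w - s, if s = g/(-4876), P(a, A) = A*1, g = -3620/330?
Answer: -239150239/321816 ≈ -743.13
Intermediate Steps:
g = -362/33 (g = -3620*1/330 = -362/33 ≈ -10.970)
P(a, A) = A
T(W, z) = -23/4 - W²/8 (T(W, z) = -(W*W + 46)/8 = -(W² + 46)/8 = -(46 + W²)/8 = -23/4 - W²/8)
s = 181/80454 (s = -362/33/(-4876) = -362/33*(-1/4876) = 181/80454 ≈ 0.0022497)
w = -5945/8 (w = -920 - (-23/4 - ⅛*(-37)²) = -920 - (-23/4 - ⅛*1369) = -920 - (-23/4 - 1369/8) = -920 - 1*(-1415/8) = -920 + 1415/8 = -5945/8 ≈ -743.13)
w - s = -5945/8 - 1*181/80454 = -5945/8 - 181/80454 = -239150239/321816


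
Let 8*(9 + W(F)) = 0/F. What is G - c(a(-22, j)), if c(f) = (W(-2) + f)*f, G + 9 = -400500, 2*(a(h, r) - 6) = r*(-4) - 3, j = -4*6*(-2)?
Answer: -1638819/4 ≈ -4.0971e+5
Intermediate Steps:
W(F) = -9 (W(F) = -9 + (0/F)/8 = -9 + (⅛)*0 = -9 + 0 = -9)
j = 48 (j = -24*(-2) = 48)
a(h, r) = 9/2 - 2*r (a(h, r) = 6 + (r*(-4) - 3)/2 = 6 + (-4*r - 3)/2 = 6 + (-3 - 4*r)/2 = 6 + (-3/2 - 2*r) = 9/2 - 2*r)
G = -400509 (G = -9 - 400500 = -400509)
c(f) = f*(-9 + f) (c(f) = (-9 + f)*f = f*(-9 + f))
G - c(a(-22, j)) = -400509 - (9/2 - 2*48)*(-9 + (9/2 - 2*48)) = -400509 - (9/2 - 96)*(-9 + (9/2 - 96)) = -400509 - (-183)*(-9 - 183/2)/2 = -400509 - (-183)*(-201)/(2*2) = -400509 - 1*36783/4 = -400509 - 36783/4 = -1638819/4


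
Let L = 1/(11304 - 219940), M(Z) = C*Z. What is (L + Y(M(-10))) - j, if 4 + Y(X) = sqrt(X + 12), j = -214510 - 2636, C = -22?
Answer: 45303638311/208636 + 2*sqrt(58) ≈ 2.1716e+5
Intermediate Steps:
M(Z) = -22*Z
j = -217146
Y(X) = -4 + sqrt(12 + X) (Y(X) = -4 + sqrt(X + 12) = -4 + sqrt(12 + X))
L = -1/208636 (L = 1/(-208636) = -1/208636 ≈ -4.7930e-6)
(L + Y(M(-10))) - j = (-1/208636 + (-4 + sqrt(12 - 22*(-10)))) - 1*(-217146) = (-1/208636 + (-4 + sqrt(12 + 220))) + 217146 = (-1/208636 + (-4 + sqrt(232))) + 217146 = (-1/208636 + (-4 + 2*sqrt(58))) + 217146 = (-834545/208636 + 2*sqrt(58)) + 217146 = 45303638311/208636 + 2*sqrt(58)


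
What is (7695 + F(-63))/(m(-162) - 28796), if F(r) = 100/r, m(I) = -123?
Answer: -484685/1821897 ≈ -0.26603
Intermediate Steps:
(7695 + F(-63))/(m(-162) - 28796) = (7695 + 100/(-63))/(-123 - 28796) = (7695 + 100*(-1/63))/(-28919) = (7695 - 100/63)*(-1/28919) = (484685/63)*(-1/28919) = -484685/1821897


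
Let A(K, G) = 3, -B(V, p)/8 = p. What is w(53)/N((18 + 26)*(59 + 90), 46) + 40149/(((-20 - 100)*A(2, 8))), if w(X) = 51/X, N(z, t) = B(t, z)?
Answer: -1550055003/13898720 ≈ -111.53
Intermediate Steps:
B(V, p) = -8*p
N(z, t) = -8*z
w(53)/N((18 + 26)*(59 + 90), 46) + 40149/(((-20 - 100)*A(2, 8))) = (51/53)/((-8*(18 + 26)*(59 + 90))) + 40149/(((-20 - 100)*3)) = (51*(1/53))/((-352*149)) + 40149/((-120*3)) = 51/(53*((-8*6556))) + 40149/(-360) = (51/53)/(-52448) + 40149*(-1/360) = (51/53)*(-1/52448) - 4461/40 = -51/2779744 - 4461/40 = -1550055003/13898720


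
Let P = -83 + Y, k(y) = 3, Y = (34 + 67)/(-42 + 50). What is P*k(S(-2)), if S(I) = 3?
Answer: -1689/8 ≈ -211.13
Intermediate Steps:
Y = 101/8 ≈ 12.625
P = -563/8 (P = -83 + 101/8 = -563/8 ≈ -70.375)
P*k(S(-2)) = -563/8*3 = -1689/8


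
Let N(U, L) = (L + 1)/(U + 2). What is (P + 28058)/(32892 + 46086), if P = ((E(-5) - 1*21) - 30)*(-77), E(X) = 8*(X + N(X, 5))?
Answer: 12099/26326 ≈ 0.45958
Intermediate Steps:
N(U, L) = (1 + L)/(2 + U)
E(X) = 8*X + 48/(2 + X) (E(X) = 8*(X + (1 + 5)/(2 + X)) = 8*(X + 6/(2 + X)) = 8*X + 48/(2 + X))
P = 8239 (P = ((8*(6 - 5*(2 - 5))/(2 - 5) - 1*21) - 30)*(-77) = ((8*(6 - 5*(-3))/(-3) - 21) - 30)*(-77) = ((8*(-⅓)*(6 + 15) - 21) - 30)*(-77) = ((8*(-⅓)*21 - 21) - 30)*(-77) = ((-56 - 21) - 30)*(-77) = (-77 - 30)*(-77) = -107*(-77) = 8239)
(P + 28058)/(32892 + 46086) = (8239 + 28058)/(32892 + 46086) = 36297/78978 = 36297*(1/78978) = 12099/26326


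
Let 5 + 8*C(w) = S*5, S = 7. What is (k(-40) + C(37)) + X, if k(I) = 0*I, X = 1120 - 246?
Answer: 3511/4 ≈ 877.75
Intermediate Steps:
C(w) = 15/4 (C(w) = -5/8 + (7*5)/8 = -5/8 + (⅛)*35 = -5/8 + 35/8 = 15/4)
X = 874
k(I) = 0
(k(-40) + C(37)) + X = (0 + 15/4) + 874 = 15/4 + 874 = 3511/4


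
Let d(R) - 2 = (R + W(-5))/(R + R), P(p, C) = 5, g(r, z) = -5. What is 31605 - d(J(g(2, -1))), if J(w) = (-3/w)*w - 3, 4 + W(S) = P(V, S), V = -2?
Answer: 379231/12 ≈ 31603.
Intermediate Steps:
W(S) = 1 (W(S) = -4 + 5 = 1)
J(w) = -6 (J(w) = -3 - 3 = -6)
d(R) = 2 + (1 + R)/(2*R) (d(R) = 2 + (R + 1)/(R + R) = 2 + (1 + R)/((2*R)) = 2 + (1 + R)*(1/(2*R)) = 2 + (1 + R)/(2*R))
31605 - d(J(g(2, -1))) = 31605 - (1 + 5*(-6))/(2*(-6)) = 31605 - (-1)*(1 - 30)/(2*6) = 31605 - (-1)*(-29)/(2*6) = 31605 - 1*29/12 = 31605 - 29/12 = 379231/12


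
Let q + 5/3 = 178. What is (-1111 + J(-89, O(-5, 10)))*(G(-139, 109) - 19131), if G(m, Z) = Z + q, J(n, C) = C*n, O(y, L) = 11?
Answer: 118162330/3 ≈ 3.9387e+7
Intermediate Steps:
q = 529/3 (q = -5/3 + 178 = 529/3 ≈ 176.33)
G(m, Z) = 529/3 + Z (G(m, Z) = Z + 529/3 = 529/3 + Z)
(-1111 + J(-89, O(-5, 10)))*(G(-139, 109) - 19131) = (-1111 + 11*(-89))*((529/3 + 109) - 19131) = (-1111 - 979)*(856/3 - 19131) = -2090*(-56537/3) = 118162330/3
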